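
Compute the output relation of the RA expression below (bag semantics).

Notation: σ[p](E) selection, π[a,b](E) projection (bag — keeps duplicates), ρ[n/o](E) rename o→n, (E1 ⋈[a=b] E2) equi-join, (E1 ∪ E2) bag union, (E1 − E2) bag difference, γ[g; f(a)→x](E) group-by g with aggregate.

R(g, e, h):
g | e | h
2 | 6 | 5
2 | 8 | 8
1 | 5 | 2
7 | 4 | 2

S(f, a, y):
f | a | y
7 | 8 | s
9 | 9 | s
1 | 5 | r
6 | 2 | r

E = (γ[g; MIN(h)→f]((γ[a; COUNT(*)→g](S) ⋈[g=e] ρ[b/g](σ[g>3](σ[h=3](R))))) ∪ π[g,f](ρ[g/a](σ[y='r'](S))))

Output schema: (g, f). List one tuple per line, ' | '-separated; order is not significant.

Row counts bottom-up:
  S → 4
  γ[a; COUNT(*)→g](S) → 4
  R → 4
  σ[h=3](R) → 0
  σ[g>3](σ[h=3](R)) → 0
  ρ[b/g](σ[g>3](σ[h=3](R))) → 0
  (γ[a; COUNT(*)→g](S) ⋈[g=e] ρ[b/g](σ[g>3](σ[h=3](R)))) → 0
  γ[g; MIN(h)→f]((γ[a; COUNT(*)→g](S) ⋈[g=e] ρ[b/g](σ[g>3](σ[h=3](R))))) → 0
  S → 4
  σ[y='r'](S) → 2
  ρ[g/a](σ[y='r'](S)) → 2
  π[g,f](ρ[g/a](σ[y='r'](S))) → 2
  (γ[g; MIN(h)→f]((γ[a; COUNT(*)→g](S) ⋈[g=e] ρ[b/g](σ[g>3](σ[h=3](R))))) ∪ π[g,f](ρ[g/a](σ[y='r'](S)))) → 2

== RESULT ==
g | f
2 | 6
5 | 1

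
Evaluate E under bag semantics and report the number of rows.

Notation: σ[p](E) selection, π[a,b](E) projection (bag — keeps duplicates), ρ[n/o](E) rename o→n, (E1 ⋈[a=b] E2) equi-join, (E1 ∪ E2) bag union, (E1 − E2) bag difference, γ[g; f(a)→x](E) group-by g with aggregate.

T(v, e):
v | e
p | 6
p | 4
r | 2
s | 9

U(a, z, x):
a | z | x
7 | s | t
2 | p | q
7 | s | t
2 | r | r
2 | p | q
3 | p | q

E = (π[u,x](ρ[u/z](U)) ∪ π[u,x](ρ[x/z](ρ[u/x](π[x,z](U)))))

Per-node cardinality:
  U → 6
  ρ[u/z](U) → 6
  π[u,x](ρ[u/z](U)) → 6
  U → 6
  π[x,z](U) → 6
  ρ[u/x](π[x,z](U)) → 6
  ρ[x/z](ρ[u/x](π[x,z](U))) → 6
  π[u,x](ρ[x/z](ρ[u/x](π[x,z](U)))) → 6
  (π[u,x](ρ[u/z](U)) ∪ π[u,x](ρ[x/z](ρ[u/x](π[x,z](U))))) → 12

|E| = 12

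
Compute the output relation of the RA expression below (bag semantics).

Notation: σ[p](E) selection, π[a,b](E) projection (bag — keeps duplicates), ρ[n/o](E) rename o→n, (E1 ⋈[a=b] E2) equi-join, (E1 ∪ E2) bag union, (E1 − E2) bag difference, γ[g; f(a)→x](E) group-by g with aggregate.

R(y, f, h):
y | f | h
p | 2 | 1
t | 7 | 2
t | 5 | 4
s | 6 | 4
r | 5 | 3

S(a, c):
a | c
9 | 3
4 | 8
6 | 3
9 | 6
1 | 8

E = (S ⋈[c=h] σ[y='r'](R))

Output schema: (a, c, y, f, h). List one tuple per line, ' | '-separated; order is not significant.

Row counts bottom-up:
  S → 5
  R → 5
  σ[y='r'](R) → 1
  (S ⋈[c=h] σ[y='r'](R)) → 2

== RESULT ==
a | c | y | f | h
6 | 3 | r | 5 | 3
9 | 3 | r | 5 | 3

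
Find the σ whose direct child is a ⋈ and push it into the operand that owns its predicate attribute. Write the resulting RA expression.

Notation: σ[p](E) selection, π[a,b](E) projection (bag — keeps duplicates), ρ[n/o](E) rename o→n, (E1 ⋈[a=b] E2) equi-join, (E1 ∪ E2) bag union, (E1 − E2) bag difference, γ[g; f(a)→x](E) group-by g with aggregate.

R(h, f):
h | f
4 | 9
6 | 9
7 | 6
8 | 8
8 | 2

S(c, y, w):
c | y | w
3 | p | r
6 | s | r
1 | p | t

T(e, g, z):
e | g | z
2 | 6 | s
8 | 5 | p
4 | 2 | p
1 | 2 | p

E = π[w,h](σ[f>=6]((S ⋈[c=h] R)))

σ filters on f, owned by the right side.
E' = π[w,h]((S ⋈[c=h] σ[f>=6](R)))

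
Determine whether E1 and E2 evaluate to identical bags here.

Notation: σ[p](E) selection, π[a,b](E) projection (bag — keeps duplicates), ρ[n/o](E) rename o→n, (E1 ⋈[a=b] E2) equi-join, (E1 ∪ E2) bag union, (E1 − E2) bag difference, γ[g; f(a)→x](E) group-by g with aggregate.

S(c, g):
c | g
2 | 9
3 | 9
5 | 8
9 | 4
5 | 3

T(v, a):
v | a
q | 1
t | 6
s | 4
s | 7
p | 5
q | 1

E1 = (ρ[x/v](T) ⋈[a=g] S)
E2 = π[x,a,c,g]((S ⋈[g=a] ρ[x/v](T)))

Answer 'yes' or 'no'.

E1 row counts bottom-up:
  T → 6
  ρ[x/v](T) → 6
  S → 5
  (ρ[x/v](T) ⋈[a=g] S) → 1
E2 row counts bottom-up:
  S → 5
  T → 6
  ρ[x/v](T) → 6
  (S ⋈[g=a] ρ[x/v](T)) → 1
  π[x,a,c,g]((S ⋈[g=a] ρ[x/v](T))) → 1

E1 and E2 produce the same multiset:
x | a | c | g
s | 4 | 9 | 4

yes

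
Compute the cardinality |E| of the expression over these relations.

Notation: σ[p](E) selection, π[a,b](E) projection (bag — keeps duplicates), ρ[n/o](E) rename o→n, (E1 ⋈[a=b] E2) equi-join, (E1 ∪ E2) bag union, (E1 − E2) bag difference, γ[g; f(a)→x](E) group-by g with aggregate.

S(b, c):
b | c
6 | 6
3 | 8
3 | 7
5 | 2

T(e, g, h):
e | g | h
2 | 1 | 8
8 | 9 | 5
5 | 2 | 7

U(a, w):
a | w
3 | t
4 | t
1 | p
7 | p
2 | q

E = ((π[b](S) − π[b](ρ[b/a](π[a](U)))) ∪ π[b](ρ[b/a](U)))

Row counts bottom-up:
  S → 4
  π[b](S) → 4
  U → 5
  π[a](U) → 5
  ρ[b/a](π[a](U)) → 5
  π[b](ρ[b/a](π[a](U))) → 5
  (π[b](S) − π[b](ρ[b/a](π[a](U)))) → 3
  U → 5
  ρ[b/a](U) → 5
  π[b](ρ[b/a](U)) → 5
  ((π[b](S) − π[b](ρ[b/a](π[a](U)))) ∪ π[b](ρ[b/a](U))) → 8

|E| = 8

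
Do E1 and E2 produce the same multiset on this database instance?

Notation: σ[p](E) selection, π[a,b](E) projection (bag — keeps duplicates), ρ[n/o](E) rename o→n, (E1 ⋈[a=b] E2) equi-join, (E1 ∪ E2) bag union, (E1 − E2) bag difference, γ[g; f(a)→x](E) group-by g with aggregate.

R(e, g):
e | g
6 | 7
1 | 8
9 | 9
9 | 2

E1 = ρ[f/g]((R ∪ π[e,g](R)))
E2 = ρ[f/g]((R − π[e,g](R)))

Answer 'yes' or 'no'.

E1 per-node cardinality:
  R → 4
  R → 4
  π[e,g](R) → 4
  (R ∪ π[e,g](R)) → 8
  ρ[f/g]((R ∪ π[e,g](R))) → 8
E2 per-node cardinality:
  R → 4
  R → 4
  π[e,g](R) → 4
  (R − π[e,g](R)) → 0
  ρ[f/g]((R − π[e,g](R))) → 0

E1 result:
e | f
1 | 8
1 | 8
6 | 7
6 | 7
9 | 2
9 | 2
9 | 9
9 | 9
E2 result:
e | f
(0 rows)
Witness: (6, 7) appears 2× in E1 but 0× in E2.

no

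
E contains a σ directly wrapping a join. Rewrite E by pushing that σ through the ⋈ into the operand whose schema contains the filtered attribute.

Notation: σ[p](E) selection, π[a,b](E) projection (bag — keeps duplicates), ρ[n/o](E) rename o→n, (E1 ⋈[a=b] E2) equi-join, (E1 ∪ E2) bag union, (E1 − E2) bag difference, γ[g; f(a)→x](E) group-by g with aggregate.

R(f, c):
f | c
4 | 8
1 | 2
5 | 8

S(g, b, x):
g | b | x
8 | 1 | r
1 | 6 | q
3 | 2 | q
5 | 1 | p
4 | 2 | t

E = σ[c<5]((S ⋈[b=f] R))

σ filters on c, owned by the right side.
E' = (S ⋈[b=f] σ[c<5](R))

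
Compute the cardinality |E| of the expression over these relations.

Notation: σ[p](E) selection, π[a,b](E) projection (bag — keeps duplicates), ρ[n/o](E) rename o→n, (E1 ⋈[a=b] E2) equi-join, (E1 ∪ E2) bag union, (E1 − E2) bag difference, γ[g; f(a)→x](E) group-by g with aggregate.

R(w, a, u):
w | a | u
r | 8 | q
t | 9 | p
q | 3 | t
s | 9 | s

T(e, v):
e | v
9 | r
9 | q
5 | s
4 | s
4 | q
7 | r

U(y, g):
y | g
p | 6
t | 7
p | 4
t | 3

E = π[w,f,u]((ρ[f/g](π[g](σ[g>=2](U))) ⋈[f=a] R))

Per-node cardinality:
  U → 4
  σ[g>=2](U) → 4
  π[g](σ[g>=2](U)) → 4
  ρ[f/g](π[g](σ[g>=2](U))) → 4
  R → 4
  (ρ[f/g](π[g](σ[g>=2](U))) ⋈[f=a] R) → 1
  π[w,f,u]((ρ[f/g](π[g](σ[g>=2](U))) ⋈[f=a] R)) → 1

|E| = 1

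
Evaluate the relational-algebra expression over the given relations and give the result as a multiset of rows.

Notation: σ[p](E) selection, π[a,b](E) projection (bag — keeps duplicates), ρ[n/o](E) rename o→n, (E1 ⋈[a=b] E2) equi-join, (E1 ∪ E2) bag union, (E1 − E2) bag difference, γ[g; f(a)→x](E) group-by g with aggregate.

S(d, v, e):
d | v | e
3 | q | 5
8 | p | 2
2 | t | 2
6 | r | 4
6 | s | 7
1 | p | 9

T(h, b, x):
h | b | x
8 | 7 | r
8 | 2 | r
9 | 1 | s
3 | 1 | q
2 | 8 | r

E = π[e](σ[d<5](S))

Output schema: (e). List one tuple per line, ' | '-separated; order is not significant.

Subexpression sizes:
  S → 6
  σ[d<5](S) → 3
  π[e](σ[d<5](S)) → 3

== RESULT ==
e
2
5
9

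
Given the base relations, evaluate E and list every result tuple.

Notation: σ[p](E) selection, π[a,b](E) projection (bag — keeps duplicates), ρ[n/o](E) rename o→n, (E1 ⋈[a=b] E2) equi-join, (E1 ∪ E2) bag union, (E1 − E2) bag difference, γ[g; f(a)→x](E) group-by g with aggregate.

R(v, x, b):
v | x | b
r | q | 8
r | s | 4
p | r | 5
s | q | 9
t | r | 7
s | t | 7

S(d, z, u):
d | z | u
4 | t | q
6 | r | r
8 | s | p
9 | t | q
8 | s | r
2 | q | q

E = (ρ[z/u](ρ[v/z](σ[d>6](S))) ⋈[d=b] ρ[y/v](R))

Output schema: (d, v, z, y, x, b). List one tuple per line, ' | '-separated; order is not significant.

Row counts bottom-up:
  S → 6
  σ[d>6](S) → 3
  ρ[v/z](σ[d>6](S)) → 3
  ρ[z/u](ρ[v/z](σ[d>6](S))) → 3
  R → 6
  ρ[y/v](R) → 6
  (ρ[z/u](ρ[v/z](σ[d>6](S))) ⋈[d=b] ρ[y/v](R)) → 3

== RESULT ==
d | v | z | y | x | b
8 | s | p | r | q | 8
8 | s | r | r | q | 8
9 | t | q | s | q | 9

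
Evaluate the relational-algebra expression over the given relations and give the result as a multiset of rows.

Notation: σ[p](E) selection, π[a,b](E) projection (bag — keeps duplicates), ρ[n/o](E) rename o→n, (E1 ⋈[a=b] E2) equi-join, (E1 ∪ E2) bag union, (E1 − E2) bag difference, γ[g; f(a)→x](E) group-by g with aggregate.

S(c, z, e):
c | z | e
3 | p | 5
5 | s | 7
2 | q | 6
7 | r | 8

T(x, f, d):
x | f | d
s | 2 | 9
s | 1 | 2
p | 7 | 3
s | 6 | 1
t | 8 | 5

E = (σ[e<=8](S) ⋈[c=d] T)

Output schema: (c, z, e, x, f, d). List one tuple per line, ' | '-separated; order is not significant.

Row counts bottom-up:
  S → 4
  σ[e<=8](S) → 4
  T → 5
  (σ[e<=8](S) ⋈[c=d] T) → 3

== RESULT ==
c | z | e | x | f | d
2 | q | 6 | s | 1 | 2
3 | p | 5 | p | 7 | 3
5 | s | 7 | t | 8 | 5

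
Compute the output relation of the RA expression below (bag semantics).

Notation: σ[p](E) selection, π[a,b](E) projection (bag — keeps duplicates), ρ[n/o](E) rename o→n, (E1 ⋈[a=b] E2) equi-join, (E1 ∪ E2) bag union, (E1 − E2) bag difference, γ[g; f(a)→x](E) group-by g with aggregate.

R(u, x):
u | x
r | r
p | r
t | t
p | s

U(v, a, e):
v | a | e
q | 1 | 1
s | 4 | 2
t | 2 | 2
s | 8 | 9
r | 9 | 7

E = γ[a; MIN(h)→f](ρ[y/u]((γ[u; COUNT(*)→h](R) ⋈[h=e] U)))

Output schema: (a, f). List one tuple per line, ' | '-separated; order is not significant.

Per-node cardinality:
  R → 4
  γ[u; COUNT(*)→h](R) → 3
  U → 5
  (γ[u; COUNT(*)→h](R) ⋈[h=e] U) → 4
  ρ[y/u]((γ[u; COUNT(*)→h](R) ⋈[h=e] U)) → 4
  γ[a; MIN(h)→f](ρ[y/u]((γ[u; COUNT(*)→h](R) ⋈[h=e] U))) → 3

== RESULT ==
a | f
1 | 1
2 | 2
4 | 2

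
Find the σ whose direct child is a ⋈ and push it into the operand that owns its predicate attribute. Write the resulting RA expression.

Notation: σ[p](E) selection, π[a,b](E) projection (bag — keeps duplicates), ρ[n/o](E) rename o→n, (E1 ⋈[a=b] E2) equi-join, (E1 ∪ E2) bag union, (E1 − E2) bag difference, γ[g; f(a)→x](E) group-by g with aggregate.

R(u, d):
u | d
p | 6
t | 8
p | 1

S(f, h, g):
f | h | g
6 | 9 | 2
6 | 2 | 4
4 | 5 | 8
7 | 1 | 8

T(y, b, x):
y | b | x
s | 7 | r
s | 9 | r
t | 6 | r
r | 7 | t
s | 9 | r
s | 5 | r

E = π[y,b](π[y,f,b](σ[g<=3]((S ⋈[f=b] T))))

σ filters on g, owned by the left side.
E' = π[y,b](π[y,f,b]((σ[g<=3](S) ⋈[f=b] T)))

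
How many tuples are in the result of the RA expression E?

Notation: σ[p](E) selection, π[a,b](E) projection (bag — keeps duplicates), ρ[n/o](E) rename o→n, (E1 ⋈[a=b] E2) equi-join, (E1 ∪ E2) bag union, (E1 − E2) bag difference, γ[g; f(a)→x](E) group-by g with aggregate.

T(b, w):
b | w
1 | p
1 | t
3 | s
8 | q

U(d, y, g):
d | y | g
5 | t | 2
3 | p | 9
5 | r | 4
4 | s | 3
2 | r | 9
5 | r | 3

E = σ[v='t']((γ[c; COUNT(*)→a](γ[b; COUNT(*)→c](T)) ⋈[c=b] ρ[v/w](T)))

Row counts bottom-up:
  T → 4
  γ[b; COUNT(*)→c](T) → 3
  γ[c; COUNT(*)→a](γ[b; COUNT(*)→c](T)) → 2
  T → 4
  ρ[v/w](T) → 4
  (γ[c; COUNT(*)→a](γ[b; COUNT(*)→c](T)) ⋈[c=b] ρ[v/w](T)) → 2
  σ[v='t']((γ[c; COUNT(*)→a](γ[b; COUNT(*)→c](T)) ⋈[c=b] ρ[v/w](T))) → 1

|E| = 1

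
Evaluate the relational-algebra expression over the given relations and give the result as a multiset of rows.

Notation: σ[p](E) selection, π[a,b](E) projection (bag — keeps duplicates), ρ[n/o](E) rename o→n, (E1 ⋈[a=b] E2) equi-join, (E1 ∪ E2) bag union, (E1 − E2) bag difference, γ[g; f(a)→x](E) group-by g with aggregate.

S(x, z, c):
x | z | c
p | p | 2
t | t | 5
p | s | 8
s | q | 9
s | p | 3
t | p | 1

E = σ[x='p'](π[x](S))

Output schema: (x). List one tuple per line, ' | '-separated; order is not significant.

Subexpression sizes:
  S → 6
  π[x](S) → 6
  σ[x='p'](π[x](S)) → 2

== RESULT ==
x
p
p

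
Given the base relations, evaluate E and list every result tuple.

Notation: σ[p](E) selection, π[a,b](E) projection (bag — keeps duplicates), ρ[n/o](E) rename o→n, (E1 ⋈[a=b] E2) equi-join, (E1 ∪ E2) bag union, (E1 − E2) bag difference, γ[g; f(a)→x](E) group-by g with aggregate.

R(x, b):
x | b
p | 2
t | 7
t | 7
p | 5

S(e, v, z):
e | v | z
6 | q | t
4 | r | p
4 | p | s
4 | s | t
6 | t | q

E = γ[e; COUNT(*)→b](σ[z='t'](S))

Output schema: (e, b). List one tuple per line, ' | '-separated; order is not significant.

Subexpression sizes:
  S → 5
  σ[z='t'](S) → 2
  γ[e; COUNT(*)→b](σ[z='t'](S)) → 2

== RESULT ==
e | b
4 | 1
6 | 1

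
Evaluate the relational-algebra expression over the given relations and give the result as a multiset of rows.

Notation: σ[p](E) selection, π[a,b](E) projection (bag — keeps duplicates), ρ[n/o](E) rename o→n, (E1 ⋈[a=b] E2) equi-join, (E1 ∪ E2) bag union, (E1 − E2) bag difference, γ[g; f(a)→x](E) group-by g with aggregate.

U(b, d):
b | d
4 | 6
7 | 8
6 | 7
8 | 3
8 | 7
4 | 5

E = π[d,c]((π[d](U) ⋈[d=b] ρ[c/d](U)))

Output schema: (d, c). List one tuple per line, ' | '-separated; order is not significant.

Row counts bottom-up:
  U → 6
  π[d](U) → 6
  U → 6
  ρ[c/d](U) → 6
  (π[d](U) ⋈[d=b] ρ[c/d](U)) → 5
  π[d,c]((π[d](U) ⋈[d=b] ρ[c/d](U))) → 5

== RESULT ==
d | c
6 | 7
7 | 8
7 | 8
8 | 3
8 | 7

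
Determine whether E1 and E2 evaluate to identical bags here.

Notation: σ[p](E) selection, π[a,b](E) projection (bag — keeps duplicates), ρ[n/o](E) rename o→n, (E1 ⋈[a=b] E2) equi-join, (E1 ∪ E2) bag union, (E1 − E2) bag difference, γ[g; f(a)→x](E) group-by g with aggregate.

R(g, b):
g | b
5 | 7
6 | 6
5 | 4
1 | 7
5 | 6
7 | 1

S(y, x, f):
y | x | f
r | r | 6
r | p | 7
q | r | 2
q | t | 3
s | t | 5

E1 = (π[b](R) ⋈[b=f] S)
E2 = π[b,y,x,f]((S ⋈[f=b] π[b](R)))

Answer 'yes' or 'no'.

E1 row counts bottom-up:
  R → 6
  π[b](R) → 6
  S → 5
  (π[b](R) ⋈[b=f] S) → 4
E2 row counts bottom-up:
  S → 5
  R → 6
  π[b](R) → 6
  (S ⋈[f=b] π[b](R)) → 4
  π[b,y,x,f]((S ⋈[f=b] π[b](R))) → 4

E1 and E2 produce the same multiset:
b | y | x | f
6 | r | r | 6
6 | r | r | 6
7 | r | p | 7
7 | r | p | 7

yes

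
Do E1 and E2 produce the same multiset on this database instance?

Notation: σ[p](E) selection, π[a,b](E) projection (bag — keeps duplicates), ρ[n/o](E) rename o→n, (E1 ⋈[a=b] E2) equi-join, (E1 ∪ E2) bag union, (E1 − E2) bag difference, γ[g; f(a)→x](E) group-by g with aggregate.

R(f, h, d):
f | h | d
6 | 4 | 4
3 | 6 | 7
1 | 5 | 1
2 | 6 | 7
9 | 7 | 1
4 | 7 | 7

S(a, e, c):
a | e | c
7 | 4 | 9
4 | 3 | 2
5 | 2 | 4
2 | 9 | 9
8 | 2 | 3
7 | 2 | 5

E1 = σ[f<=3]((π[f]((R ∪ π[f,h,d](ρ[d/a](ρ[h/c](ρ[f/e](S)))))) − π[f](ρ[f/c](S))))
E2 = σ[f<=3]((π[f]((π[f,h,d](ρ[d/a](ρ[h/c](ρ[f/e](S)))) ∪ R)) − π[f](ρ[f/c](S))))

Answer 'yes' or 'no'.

E1 row counts bottom-up:
  R → 6
  S → 6
  ρ[f/e](S) → 6
  ρ[h/c](ρ[f/e](S)) → 6
  ρ[d/a](ρ[h/c](ρ[f/e](S))) → 6
  π[f,h,d](ρ[d/a](ρ[h/c](ρ[f/e](S)))) → 6
  (R ∪ π[f,h,d](ρ[d/a](ρ[h/c](ρ[f/e](S))))) → 12
  π[f]((R ∪ π[f,h,d](ρ[d/a](ρ[h/c](ρ[f/e](S)))))) → 12
  S → 6
  ρ[f/c](S) → 6
  π[f](ρ[f/c](S)) → 6
  (π[f]((R ∪ π[f,h,d](ρ[d/a](ρ[h/c](ρ[f/e](S)))))) − π[f](ρ[f/c](S))) → 7
  σ[f<=3]((π[f]((R ∪ π[f,h,d](ρ[d/a](ρ[h/c](ρ[f/e](S)))))) − π[f](ρ[f/c](S)))) → 5
E2 row counts bottom-up:
  S → 6
  ρ[f/e](S) → 6
  ρ[h/c](ρ[f/e](S)) → 6
  ρ[d/a](ρ[h/c](ρ[f/e](S))) → 6
  π[f,h,d](ρ[d/a](ρ[h/c](ρ[f/e](S)))) → 6
  R → 6
  (π[f,h,d](ρ[d/a](ρ[h/c](ρ[f/e](S)))) ∪ R) → 12
  π[f]((π[f,h,d](ρ[d/a](ρ[h/c](ρ[f/e](S)))) ∪ R)) → 12
  S → 6
  ρ[f/c](S) → 6
  π[f](ρ[f/c](S)) → 6
  (π[f]((π[f,h,d](ρ[d/a](ρ[h/c](ρ[f/e](S)))) ∪ R)) − π[f](ρ[f/c](S))) → 7
  σ[f<=3]((π[f]((π[f,h,d](ρ[d/a](ρ[h/c](ρ[f/e](S)))) ∪ R)) − π[f](ρ[f/c](S)))) → 5

E1 and E2 produce the same multiset:
f
1
2
2
2
3

yes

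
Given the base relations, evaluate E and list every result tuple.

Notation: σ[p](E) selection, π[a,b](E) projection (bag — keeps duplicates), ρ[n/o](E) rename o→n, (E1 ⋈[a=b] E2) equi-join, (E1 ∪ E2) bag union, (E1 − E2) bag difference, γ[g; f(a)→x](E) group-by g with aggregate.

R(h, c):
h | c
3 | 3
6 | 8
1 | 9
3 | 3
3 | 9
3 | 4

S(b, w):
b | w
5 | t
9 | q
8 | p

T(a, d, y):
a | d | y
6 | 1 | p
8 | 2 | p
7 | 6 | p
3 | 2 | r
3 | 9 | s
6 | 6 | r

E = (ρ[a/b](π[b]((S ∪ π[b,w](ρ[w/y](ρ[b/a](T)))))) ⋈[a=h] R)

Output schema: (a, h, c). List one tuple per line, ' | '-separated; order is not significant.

Stepwise |·|:
  S → 3
  T → 6
  ρ[b/a](T) → 6
  ρ[w/y](ρ[b/a](T)) → 6
  π[b,w](ρ[w/y](ρ[b/a](T))) → 6
  (S ∪ π[b,w](ρ[w/y](ρ[b/a](T)))) → 9
  π[b]((S ∪ π[b,w](ρ[w/y](ρ[b/a](T))))) → 9
  ρ[a/b](π[b]((S ∪ π[b,w](ρ[w/y](ρ[b/a](T)))))) → 9
  R → 6
  (ρ[a/b](π[b]((S ∪ π[b,w](ρ[w/y](ρ[b/a](T)))))) ⋈[a=h] R) → 10

== RESULT ==
a | h | c
3 | 3 | 3
3 | 3 | 3
3 | 3 | 3
3 | 3 | 3
3 | 3 | 4
3 | 3 | 4
3 | 3 | 9
3 | 3 | 9
6 | 6 | 8
6 | 6 | 8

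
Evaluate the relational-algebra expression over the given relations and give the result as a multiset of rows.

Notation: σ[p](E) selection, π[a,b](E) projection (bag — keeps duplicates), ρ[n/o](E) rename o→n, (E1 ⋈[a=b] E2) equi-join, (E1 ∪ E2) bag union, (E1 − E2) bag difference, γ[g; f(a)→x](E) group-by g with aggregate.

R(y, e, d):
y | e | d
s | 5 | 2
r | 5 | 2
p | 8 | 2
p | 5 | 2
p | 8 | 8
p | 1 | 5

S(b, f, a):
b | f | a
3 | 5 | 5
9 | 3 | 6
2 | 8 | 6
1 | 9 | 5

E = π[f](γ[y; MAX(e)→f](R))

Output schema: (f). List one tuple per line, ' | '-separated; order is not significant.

Row counts bottom-up:
  R → 6
  γ[y; MAX(e)→f](R) → 3
  π[f](γ[y; MAX(e)→f](R)) → 3

== RESULT ==
f
5
5
8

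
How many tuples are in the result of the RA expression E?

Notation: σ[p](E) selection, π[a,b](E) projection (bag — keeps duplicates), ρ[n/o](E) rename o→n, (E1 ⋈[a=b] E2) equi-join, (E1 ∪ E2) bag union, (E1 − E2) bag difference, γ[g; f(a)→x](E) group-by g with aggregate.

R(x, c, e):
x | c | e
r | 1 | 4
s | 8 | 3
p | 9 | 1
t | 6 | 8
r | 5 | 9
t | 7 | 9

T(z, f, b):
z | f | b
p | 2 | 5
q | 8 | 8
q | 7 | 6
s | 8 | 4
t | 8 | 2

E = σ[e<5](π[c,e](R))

Subexpression sizes:
  R → 6
  π[c,e](R) → 6
  σ[e<5](π[c,e](R)) → 3

|E| = 3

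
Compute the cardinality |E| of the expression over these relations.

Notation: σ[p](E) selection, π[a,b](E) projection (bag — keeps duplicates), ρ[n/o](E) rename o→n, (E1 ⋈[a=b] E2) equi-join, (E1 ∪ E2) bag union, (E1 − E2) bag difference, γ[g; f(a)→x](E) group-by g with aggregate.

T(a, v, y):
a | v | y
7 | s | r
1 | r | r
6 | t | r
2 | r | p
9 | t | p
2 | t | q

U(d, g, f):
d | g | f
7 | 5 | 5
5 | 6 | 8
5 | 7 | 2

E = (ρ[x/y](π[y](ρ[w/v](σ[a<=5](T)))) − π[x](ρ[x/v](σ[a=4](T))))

Per-node cardinality:
  T → 6
  σ[a<=5](T) → 3
  ρ[w/v](σ[a<=5](T)) → 3
  π[y](ρ[w/v](σ[a<=5](T))) → 3
  ρ[x/y](π[y](ρ[w/v](σ[a<=5](T)))) → 3
  T → 6
  σ[a=4](T) → 0
  ρ[x/v](σ[a=4](T)) → 0
  π[x](ρ[x/v](σ[a=4](T))) → 0
  (ρ[x/y](π[y](ρ[w/v](σ[a<=5](T)))) − π[x](ρ[x/v](σ[a=4](T)))) → 3

|E| = 3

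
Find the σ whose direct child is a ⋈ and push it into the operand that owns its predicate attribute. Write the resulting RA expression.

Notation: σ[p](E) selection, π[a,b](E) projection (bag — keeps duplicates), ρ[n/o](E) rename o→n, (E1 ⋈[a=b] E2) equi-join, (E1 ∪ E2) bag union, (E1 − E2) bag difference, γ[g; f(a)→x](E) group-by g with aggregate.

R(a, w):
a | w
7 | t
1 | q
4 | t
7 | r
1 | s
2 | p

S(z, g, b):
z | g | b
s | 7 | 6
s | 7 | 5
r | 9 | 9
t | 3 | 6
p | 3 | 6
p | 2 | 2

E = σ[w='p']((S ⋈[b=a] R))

σ filters on w, owned by the right side.
E' = (S ⋈[b=a] σ[w='p'](R))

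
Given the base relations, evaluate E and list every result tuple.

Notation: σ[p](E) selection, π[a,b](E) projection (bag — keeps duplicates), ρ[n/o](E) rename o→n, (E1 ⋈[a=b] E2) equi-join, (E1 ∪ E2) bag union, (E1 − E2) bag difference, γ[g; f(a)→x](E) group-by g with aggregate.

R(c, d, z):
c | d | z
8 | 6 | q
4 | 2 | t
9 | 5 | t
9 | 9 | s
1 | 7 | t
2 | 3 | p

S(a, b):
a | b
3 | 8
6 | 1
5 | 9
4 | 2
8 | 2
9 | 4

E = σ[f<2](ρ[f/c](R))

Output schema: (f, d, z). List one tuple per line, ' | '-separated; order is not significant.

Stepwise |·|:
  R → 6
  ρ[f/c](R) → 6
  σ[f<2](ρ[f/c](R)) → 1

== RESULT ==
f | d | z
1 | 7 | t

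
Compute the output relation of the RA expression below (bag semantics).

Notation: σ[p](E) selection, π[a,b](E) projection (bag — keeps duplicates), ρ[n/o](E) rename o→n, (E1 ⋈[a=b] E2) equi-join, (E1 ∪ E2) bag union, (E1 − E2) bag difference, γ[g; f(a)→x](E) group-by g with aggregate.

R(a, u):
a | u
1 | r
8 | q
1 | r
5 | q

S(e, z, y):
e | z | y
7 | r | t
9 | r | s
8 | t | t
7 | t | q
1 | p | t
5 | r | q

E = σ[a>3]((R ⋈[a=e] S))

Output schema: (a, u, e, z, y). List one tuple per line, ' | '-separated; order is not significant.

Row counts bottom-up:
  R → 4
  S → 6
  (R ⋈[a=e] S) → 4
  σ[a>3]((R ⋈[a=e] S)) → 2

== RESULT ==
a | u | e | z | y
5 | q | 5 | r | q
8 | q | 8 | t | t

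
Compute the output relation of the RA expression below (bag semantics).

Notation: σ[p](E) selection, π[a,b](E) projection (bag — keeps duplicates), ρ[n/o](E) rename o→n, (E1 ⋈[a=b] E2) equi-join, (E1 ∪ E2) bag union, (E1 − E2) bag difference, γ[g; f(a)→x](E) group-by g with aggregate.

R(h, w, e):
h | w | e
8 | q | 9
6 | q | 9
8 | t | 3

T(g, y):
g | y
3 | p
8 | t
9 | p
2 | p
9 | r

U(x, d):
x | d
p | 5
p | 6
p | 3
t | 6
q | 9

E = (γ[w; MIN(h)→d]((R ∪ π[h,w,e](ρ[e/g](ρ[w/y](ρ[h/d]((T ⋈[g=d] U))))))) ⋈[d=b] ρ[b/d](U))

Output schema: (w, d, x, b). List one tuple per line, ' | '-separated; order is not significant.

Subexpression sizes:
  R → 3
  T → 5
  U → 5
  (T ⋈[g=d] U) → 3
  ρ[h/d]((T ⋈[g=d] U)) → 3
  ρ[w/y](ρ[h/d]((T ⋈[g=d] U))) → 3
  ρ[e/g](ρ[w/y](ρ[h/d]((T ⋈[g=d] U)))) → 3
  π[h,w,e](ρ[e/g](ρ[w/y](ρ[h/d]((T ⋈[g=d] U))))) → 3
  (R ∪ π[h,w,e](ρ[e/g](ρ[w/y](ρ[h/d]((T ⋈[g=d] U)))))) → 6
  γ[w; MIN(h)→d]((R ∪ π[h,w,e](ρ[e/g](ρ[w/y](ρ[h/d]((T ⋈[g=d] U))))))) → 4
  U → 5
  ρ[b/d](U) → 5
  (γ[w; MIN(h)→d]((R ∪ π[h,w,e](ρ[e/g](ρ[w/y](ρ[h/d]((T ⋈[g=d] U))))))) ⋈[d=b] ρ[b/d](U)) → 4

== RESULT ==
w | d | x | b
p | 3 | p | 3
q | 6 | p | 6
q | 6 | t | 6
r | 9 | q | 9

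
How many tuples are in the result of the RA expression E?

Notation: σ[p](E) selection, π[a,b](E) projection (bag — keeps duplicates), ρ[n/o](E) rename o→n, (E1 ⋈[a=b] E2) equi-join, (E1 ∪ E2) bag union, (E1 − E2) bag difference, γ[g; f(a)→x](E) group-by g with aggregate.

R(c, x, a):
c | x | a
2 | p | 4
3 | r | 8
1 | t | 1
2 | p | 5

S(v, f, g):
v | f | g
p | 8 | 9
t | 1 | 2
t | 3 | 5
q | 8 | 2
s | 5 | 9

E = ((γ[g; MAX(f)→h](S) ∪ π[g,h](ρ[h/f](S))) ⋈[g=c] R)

Subexpression sizes:
  S → 5
  γ[g; MAX(f)→h](S) → 3
  S → 5
  ρ[h/f](S) → 5
  π[g,h](ρ[h/f](S)) → 5
  (γ[g; MAX(f)→h](S) ∪ π[g,h](ρ[h/f](S))) → 8
  R → 4
  ((γ[g; MAX(f)→h](S) ∪ π[g,h](ρ[h/f](S))) ⋈[g=c] R) → 6

|E| = 6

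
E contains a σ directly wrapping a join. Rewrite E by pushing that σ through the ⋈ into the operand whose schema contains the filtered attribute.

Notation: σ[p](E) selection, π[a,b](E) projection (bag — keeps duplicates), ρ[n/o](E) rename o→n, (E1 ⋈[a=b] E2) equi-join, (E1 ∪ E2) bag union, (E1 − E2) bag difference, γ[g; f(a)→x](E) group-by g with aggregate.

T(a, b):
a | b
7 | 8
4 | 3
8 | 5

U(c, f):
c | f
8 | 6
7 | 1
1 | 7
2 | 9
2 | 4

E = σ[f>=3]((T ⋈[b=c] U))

σ filters on f, owned by the right side.
E' = (T ⋈[b=c] σ[f>=3](U))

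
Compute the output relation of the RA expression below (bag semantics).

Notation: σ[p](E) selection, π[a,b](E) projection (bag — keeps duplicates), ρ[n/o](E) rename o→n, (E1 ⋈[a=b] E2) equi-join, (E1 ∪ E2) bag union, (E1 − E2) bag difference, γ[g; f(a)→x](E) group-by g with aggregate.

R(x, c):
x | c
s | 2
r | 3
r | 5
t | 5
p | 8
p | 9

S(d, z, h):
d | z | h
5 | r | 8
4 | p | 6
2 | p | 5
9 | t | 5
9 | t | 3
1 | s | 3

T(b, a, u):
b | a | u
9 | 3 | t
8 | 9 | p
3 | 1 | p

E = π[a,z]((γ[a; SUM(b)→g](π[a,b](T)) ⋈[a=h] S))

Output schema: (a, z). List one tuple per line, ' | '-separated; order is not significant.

Subexpression sizes:
  T → 3
  π[a,b](T) → 3
  γ[a; SUM(b)→g](π[a,b](T)) → 3
  S → 6
  (γ[a; SUM(b)→g](π[a,b](T)) ⋈[a=h] S) → 2
  π[a,z]((γ[a; SUM(b)→g](π[a,b](T)) ⋈[a=h] S)) → 2

== RESULT ==
a | z
3 | s
3 | t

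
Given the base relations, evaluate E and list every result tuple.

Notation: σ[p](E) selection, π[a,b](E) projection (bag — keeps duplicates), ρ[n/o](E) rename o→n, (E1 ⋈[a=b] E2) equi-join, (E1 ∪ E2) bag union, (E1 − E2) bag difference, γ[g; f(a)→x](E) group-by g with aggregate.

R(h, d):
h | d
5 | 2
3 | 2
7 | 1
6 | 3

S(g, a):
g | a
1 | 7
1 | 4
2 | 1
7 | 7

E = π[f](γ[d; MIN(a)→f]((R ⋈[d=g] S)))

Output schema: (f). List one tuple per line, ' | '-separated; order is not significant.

Row counts bottom-up:
  R → 4
  S → 4
  (R ⋈[d=g] S) → 4
  γ[d; MIN(a)→f]((R ⋈[d=g] S)) → 2
  π[f](γ[d; MIN(a)→f]((R ⋈[d=g] S))) → 2

== RESULT ==
f
1
4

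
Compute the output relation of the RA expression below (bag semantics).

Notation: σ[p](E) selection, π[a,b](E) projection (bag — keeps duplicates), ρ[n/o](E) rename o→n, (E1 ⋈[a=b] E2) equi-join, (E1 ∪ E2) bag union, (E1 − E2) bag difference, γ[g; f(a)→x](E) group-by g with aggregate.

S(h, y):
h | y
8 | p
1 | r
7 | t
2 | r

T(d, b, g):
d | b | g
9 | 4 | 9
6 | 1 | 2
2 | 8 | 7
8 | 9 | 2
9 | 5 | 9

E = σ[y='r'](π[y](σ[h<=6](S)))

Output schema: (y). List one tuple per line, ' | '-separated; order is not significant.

Stepwise |·|:
  S → 4
  σ[h<=6](S) → 2
  π[y](σ[h<=6](S)) → 2
  σ[y='r'](π[y](σ[h<=6](S))) → 2

== RESULT ==
y
r
r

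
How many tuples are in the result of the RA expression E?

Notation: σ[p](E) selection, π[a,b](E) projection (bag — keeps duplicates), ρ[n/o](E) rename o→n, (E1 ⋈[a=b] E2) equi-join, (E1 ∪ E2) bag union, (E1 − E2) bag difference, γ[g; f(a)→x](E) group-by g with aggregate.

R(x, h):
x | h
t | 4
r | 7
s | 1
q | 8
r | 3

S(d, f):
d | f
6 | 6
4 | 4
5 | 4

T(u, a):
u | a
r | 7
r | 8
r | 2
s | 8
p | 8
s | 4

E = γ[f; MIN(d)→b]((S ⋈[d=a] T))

Subexpression sizes:
  S → 3
  T → 6
  (S ⋈[d=a] T) → 1
  γ[f; MIN(d)→b]((S ⋈[d=a] T)) → 1

|E| = 1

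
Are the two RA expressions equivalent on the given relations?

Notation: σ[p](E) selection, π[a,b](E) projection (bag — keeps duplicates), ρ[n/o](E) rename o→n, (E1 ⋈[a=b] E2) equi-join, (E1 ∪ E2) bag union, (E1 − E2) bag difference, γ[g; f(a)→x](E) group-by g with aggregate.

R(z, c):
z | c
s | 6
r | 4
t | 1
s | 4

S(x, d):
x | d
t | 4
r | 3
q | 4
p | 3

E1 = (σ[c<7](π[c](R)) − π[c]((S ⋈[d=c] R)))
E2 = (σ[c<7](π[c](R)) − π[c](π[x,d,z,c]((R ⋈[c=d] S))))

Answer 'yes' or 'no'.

E1 subexpression sizes:
  R → 4
  π[c](R) → 4
  σ[c<7](π[c](R)) → 4
  S → 4
  R → 4
  (S ⋈[d=c] R) → 4
  π[c]((S ⋈[d=c] R)) → 4
  (σ[c<7](π[c](R)) − π[c]((S ⋈[d=c] R))) → 2
E2 subexpression sizes:
  R → 4
  π[c](R) → 4
  σ[c<7](π[c](R)) → 4
  R → 4
  S → 4
  (R ⋈[c=d] S) → 4
  π[x,d,z,c]((R ⋈[c=d] S)) → 4
  π[c](π[x,d,z,c]((R ⋈[c=d] S))) → 4
  (σ[c<7](π[c](R)) − π[c](π[x,d,z,c]((R ⋈[c=d] S)))) → 2

E1 and E2 produce the same multiset:
c
1
6

yes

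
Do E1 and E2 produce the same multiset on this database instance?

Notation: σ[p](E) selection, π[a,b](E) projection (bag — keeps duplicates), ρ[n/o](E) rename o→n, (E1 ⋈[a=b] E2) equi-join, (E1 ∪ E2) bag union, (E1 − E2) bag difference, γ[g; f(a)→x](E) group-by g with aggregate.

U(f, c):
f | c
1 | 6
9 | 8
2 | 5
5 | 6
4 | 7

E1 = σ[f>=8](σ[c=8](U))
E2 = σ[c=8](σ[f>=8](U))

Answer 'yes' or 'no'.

E1 stepwise |·|:
  U → 5
  σ[c=8](U) → 1
  σ[f>=8](σ[c=8](U)) → 1
E2 stepwise |·|:
  U → 5
  σ[f>=8](U) → 1
  σ[c=8](σ[f>=8](U)) → 1

E1 and E2 produce the same multiset:
f | c
9 | 8

yes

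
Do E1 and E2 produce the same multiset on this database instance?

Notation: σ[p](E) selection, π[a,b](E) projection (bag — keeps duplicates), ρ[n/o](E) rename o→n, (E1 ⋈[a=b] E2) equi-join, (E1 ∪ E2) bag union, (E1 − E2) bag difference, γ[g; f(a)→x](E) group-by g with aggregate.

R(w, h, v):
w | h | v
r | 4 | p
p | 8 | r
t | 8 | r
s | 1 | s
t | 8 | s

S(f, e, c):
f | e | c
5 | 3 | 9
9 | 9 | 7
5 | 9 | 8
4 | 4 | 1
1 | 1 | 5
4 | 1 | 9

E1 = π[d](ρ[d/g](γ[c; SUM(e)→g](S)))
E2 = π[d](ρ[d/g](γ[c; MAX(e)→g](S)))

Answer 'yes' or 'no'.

E1 per-node cardinality:
  S → 6
  γ[c; SUM(e)→g](S) → 5
  ρ[d/g](γ[c; SUM(e)→g](S)) → 5
  π[d](ρ[d/g](γ[c; SUM(e)→g](S))) → 5
E2 per-node cardinality:
  S → 6
  γ[c; MAX(e)→g](S) → 5
  ρ[d/g](γ[c; MAX(e)→g](S)) → 5
  π[d](ρ[d/g](γ[c; MAX(e)→g](S))) → 5

E1 result:
d
1
4
4
9
9
E2 result:
d
1
3
4
9
9
Witness: (3,) appears 0× in E1 but 1× in E2.

no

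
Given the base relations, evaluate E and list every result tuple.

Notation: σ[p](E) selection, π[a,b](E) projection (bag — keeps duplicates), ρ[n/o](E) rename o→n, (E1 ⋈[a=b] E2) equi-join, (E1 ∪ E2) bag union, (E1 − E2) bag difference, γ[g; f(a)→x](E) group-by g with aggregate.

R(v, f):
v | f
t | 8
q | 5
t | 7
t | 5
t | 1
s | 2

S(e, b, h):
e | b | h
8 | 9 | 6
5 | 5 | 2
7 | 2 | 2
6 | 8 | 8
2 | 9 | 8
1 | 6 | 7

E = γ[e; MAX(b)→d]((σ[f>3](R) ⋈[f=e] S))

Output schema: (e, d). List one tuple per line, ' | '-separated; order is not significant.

Stepwise |·|:
  R → 6
  σ[f>3](R) → 4
  S → 6
  (σ[f>3](R) ⋈[f=e] S) → 4
  γ[e; MAX(b)→d]((σ[f>3](R) ⋈[f=e] S)) → 3

== RESULT ==
e | d
5 | 5
7 | 2
8 | 9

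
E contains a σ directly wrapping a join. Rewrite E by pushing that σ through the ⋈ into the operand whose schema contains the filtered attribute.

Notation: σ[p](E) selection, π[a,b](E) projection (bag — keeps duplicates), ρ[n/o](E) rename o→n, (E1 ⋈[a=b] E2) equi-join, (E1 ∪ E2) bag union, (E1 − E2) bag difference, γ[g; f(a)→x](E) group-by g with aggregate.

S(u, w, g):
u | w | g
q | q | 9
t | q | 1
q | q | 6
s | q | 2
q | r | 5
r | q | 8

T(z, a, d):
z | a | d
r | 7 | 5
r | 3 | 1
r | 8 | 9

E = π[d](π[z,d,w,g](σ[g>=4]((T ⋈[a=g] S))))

σ filters on g, owned by the right side.
E' = π[d](π[z,d,w,g]((T ⋈[a=g] σ[g>=4](S))))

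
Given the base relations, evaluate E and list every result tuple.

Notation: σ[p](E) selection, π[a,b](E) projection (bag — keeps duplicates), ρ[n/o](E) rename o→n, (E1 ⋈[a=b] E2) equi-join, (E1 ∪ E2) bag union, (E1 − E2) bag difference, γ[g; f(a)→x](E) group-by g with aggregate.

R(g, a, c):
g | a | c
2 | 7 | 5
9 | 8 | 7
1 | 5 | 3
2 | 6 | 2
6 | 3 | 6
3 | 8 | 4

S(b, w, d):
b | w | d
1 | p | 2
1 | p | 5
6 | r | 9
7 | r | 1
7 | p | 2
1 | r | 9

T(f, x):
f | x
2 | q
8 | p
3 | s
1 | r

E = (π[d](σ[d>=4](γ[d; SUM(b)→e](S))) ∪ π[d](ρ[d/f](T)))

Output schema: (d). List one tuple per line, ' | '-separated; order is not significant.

Subexpression sizes:
  S → 6
  γ[d; SUM(b)→e](S) → 4
  σ[d>=4](γ[d; SUM(b)→e](S)) → 2
  π[d](σ[d>=4](γ[d; SUM(b)→e](S))) → 2
  T → 4
  ρ[d/f](T) → 4
  π[d](ρ[d/f](T)) → 4
  (π[d](σ[d>=4](γ[d; SUM(b)→e](S))) ∪ π[d](ρ[d/f](T))) → 6

== RESULT ==
d
1
2
3
5
8
9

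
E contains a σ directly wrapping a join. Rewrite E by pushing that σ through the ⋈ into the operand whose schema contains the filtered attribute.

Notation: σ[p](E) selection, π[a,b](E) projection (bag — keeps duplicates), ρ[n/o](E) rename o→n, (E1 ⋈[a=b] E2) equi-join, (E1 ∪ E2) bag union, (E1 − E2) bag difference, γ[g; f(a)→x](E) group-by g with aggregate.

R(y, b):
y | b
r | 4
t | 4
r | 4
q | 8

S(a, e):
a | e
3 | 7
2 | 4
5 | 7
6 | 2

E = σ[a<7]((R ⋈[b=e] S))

σ filters on a, owned by the right side.
E' = (R ⋈[b=e] σ[a<7](S))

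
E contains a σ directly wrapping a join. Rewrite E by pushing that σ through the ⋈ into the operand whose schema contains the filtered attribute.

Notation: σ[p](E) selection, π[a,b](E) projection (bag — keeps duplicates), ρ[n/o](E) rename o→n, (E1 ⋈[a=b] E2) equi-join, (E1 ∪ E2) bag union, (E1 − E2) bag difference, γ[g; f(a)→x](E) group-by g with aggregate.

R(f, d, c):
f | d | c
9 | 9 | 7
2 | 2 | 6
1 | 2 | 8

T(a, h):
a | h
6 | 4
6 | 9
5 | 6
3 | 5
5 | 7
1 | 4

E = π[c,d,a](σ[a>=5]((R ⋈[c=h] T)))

σ filters on a, owned by the right side.
E' = π[c,d,a]((R ⋈[c=h] σ[a>=5](T)))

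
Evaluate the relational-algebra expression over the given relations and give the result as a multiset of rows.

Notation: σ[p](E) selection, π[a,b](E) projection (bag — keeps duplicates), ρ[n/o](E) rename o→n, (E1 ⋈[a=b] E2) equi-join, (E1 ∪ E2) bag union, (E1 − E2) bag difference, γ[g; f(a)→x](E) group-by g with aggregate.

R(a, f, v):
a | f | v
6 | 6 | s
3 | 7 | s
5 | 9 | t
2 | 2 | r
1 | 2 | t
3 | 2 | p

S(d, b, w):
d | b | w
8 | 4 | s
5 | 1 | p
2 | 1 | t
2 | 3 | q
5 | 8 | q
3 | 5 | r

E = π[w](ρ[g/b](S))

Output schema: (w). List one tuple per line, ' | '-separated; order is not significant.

Per-node cardinality:
  S → 6
  ρ[g/b](S) → 6
  π[w](ρ[g/b](S)) → 6

== RESULT ==
w
p
q
q
r
s
t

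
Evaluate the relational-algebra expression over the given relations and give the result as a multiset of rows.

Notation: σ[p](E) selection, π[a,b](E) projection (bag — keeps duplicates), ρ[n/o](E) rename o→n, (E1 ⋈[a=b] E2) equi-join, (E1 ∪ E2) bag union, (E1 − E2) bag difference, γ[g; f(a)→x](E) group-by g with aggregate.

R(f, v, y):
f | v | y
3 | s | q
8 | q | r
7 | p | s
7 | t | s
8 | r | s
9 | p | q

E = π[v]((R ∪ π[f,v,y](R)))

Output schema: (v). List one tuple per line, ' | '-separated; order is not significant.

Stepwise |·|:
  R → 6
  R → 6
  π[f,v,y](R) → 6
  (R ∪ π[f,v,y](R)) → 12
  π[v]((R ∪ π[f,v,y](R))) → 12

== RESULT ==
v
p
p
p
p
q
q
r
r
s
s
t
t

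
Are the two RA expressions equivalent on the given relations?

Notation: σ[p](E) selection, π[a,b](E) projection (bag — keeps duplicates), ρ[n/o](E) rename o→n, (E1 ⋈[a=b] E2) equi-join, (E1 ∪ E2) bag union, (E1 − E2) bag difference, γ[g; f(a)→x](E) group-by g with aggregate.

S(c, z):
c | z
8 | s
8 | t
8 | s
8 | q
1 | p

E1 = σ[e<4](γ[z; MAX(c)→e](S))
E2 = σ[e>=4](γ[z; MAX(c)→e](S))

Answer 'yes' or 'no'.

E1 per-node cardinality:
  S → 5
  γ[z; MAX(c)→e](S) → 4
  σ[e<4](γ[z; MAX(c)→e](S)) → 1
E2 per-node cardinality:
  S → 5
  γ[z; MAX(c)→e](S) → 4
  σ[e>=4](γ[z; MAX(c)→e](S)) → 3

E1 result:
z | e
p | 1
E2 result:
z | e
q | 8
s | 8
t | 8
Witness: ('q', 8) appears 0× in E1 but 1× in E2.

no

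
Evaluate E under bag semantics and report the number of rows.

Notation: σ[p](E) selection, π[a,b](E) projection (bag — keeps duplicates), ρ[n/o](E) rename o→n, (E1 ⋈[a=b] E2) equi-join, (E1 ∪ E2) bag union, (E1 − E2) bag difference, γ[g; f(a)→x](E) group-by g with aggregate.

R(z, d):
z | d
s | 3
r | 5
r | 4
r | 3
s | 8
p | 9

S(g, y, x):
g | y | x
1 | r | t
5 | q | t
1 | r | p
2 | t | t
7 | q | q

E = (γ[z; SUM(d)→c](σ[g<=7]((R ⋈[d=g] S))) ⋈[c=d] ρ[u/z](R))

Row counts bottom-up:
  R → 6
  S → 5
  (R ⋈[d=g] S) → 1
  σ[g<=7]((R ⋈[d=g] S)) → 1
  γ[z; SUM(d)→c](σ[g<=7]((R ⋈[d=g] S))) → 1
  R → 6
  ρ[u/z](R) → 6
  (γ[z; SUM(d)→c](σ[g<=7]((R ⋈[d=g] S))) ⋈[c=d] ρ[u/z](R)) → 1

|E| = 1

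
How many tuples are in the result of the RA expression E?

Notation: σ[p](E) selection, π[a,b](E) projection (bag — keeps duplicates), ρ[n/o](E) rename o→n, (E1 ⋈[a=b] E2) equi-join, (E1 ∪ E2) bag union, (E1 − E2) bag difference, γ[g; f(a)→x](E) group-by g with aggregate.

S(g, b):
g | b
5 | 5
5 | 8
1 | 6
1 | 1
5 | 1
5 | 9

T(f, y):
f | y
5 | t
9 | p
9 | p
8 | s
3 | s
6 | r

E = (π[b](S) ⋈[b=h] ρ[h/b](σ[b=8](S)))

Per-node cardinality:
  S → 6
  π[b](S) → 6
  S → 6
  σ[b=8](S) → 1
  ρ[h/b](σ[b=8](S)) → 1
  (π[b](S) ⋈[b=h] ρ[h/b](σ[b=8](S))) → 1

|E| = 1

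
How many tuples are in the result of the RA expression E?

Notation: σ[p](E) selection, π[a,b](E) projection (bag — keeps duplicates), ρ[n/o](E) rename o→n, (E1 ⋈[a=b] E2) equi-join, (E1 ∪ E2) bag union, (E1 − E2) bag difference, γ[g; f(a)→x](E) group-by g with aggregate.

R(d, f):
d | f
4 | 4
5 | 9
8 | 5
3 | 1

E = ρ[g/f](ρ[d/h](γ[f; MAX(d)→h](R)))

Stepwise |·|:
  R → 4
  γ[f; MAX(d)→h](R) → 4
  ρ[d/h](γ[f; MAX(d)→h](R)) → 4
  ρ[g/f](ρ[d/h](γ[f; MAX(d)→h](R))) → 4

|E| = 4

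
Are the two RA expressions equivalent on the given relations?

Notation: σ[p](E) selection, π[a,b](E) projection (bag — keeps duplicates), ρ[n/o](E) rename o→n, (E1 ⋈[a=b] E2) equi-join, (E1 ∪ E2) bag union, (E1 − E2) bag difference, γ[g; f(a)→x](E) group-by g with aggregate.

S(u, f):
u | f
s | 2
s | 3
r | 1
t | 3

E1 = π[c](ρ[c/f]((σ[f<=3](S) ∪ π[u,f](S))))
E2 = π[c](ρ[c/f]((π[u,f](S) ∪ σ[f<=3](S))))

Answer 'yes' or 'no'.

E1 stepwise |·|:
  S → 4
  σ[f<=3](S) → 4
  S → 4
  π[u,f](S) → 4
  (σ[f<=3](S) ∪ π[u,f](S)) → 8
  ρ[c/f]((σ[f<=3](S) ∪ π[u,f](S))) → 8
  π[c](ρ[c/f]((σ[f<=3](S) ∪ π[u,f](S)))) → 8
E2 stepwise |·|:
  S → 4
  π[u,f](S) → 4
  S → 4
  σ[f<=3](S) → 4
  (π[u,f](S) ∪ σ[f<=3](S)) → 8
  ρ[c/f]((π[u,f](S) ∪ σ[f<=3](S))) → 8
  π[c](ρ[c/f]((π[u,f](S) ∪ σ[f<=3](S)))) → 8

E1 and E2 produce the same multiset:
c
1
1
2
2
3
3
3
3

yes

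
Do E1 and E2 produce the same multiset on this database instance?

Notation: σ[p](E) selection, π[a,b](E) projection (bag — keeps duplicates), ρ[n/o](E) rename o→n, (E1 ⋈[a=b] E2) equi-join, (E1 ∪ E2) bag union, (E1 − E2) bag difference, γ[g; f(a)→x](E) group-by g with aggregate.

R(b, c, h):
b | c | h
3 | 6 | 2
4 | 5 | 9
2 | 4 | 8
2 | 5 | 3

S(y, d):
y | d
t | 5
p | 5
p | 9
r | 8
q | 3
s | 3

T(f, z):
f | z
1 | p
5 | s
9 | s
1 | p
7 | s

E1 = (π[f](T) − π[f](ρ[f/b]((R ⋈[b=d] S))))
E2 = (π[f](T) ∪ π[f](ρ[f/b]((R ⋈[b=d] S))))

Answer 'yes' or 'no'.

E1 stepwise |·|:
  T → 5
  π[f](T) → 5
  R → 4
  S → 6
  (R ⋈[b=d] S) → 2
  ρ[f/b]((R ⋈[b=d] S)) → 2
  π[f](ρ[f/b]((R ⋈[b=d] S))) → 2
  (π[f](T) − π[f](ρ[f/b]((R ⋈[b=d] S)))) → 5
E2 stepwise |·|:
  T → 5
  π[f](T) → 5
  R → 4
  S → 6
  (R ⋈[b=d] S) → 2
  ρ[f/b]((R ⋈[b=d] S)) → 2
  π[f](ρ[f/b]((R ⋈[b=d] S))) → 2
  (π[f](T) ∪ π[f](ρ[f/b]((R ⋈[b=d] S)))) → 7

E1 result:
f
1
1
5
7
9
E2 result:
f
1
1
3
3
5
7
9
Witness: (3,) appears 0× in E1 but 2× in E2.

no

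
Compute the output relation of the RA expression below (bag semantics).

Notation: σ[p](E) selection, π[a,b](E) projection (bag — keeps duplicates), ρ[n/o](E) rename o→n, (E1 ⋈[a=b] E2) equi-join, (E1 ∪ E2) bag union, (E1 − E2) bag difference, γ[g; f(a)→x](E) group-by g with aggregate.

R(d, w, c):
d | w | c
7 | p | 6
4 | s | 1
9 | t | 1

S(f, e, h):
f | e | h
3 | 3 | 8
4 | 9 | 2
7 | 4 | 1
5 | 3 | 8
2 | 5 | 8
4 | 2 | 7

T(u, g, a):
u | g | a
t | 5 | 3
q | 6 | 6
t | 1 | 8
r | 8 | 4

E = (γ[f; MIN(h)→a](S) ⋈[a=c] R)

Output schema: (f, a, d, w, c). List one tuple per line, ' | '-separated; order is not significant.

Per-node cardinality:
  S → 6
  γ[f; MIN(h)→a](S) → 5
  R → 3
  (γ[f; MIN(h)→a](S) ⋈[a=c] R) → 2

== RESULT ==
f | a | d | w | c
7 | 1 | 4 | s | 1
7 | 1 | 9 | t | 1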